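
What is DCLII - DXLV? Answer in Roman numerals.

DCLII = 652
DXLV = 545
652 - 545 = 107

CVII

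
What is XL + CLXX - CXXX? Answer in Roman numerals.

XL = 40, CLXX = 170, CXXX = 130
40 + 170 = 210
210 - 130 = 80

LXXX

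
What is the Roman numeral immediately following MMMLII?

MMMLII = 3052; next is 3053

MMMLIII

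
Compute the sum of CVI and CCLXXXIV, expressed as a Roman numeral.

CVI = 106
CCLXXXIV = 284
106 + 284 = 390

CCCXC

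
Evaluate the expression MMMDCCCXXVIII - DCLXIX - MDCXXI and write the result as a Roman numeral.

MMMDCCCXXVIII = 3828, DCLXIX = 669, MDCXXI = 1621
3828 - 669 = 3159
3159 - 1621 = 1538

MDXXXVIII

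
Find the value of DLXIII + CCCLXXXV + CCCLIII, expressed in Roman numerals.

DLXIII = 563, CCCLXXXV = 385, CCCLIII = 353
563 + 385 = 948
948 + 353 = 1301

MCCCI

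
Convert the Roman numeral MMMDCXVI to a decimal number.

MMMDCXVI: M=1000, M=1000, M=1000, D=500, C=100, X=10, V=5, I=1
1000 + 1000 + 1000 + 500 + 100 + 10 + 5 + 1 = 3616

3616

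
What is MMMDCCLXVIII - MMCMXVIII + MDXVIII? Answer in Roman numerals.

MMMDCCLXVIII = 3768, MMCMXVIII = 2918, MDXVIII = 1518
3768 - 2918 = 850
850 + 1518 = 2368

MMCCCLXVIII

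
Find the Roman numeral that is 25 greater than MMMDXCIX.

MMMDXCIX = 3599
3599 + 25 = 3624

MMMDCXXIV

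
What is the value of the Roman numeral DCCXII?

DCCXII: D=500, C=100, C=100, X=10, I=1, I=1
500 + 100 + 100 + 10 + 1 + 1 = 712

712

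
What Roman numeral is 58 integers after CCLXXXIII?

CCLXXXIII = 283
283 + 58 = 341

CCCXLI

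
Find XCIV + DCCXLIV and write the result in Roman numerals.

XCIV = 94
DCCXLIV = 744
94 + 744 = 838

DCCCXXXVIII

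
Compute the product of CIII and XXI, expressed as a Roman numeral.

CIII = 103
XXI = 21
103 × 21 = 2163

MMCLXIII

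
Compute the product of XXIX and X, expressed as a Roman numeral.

XXIX = 29
X = 10
29 × 10 = 290

CCXC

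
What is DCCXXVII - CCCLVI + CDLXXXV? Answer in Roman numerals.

DCCXXVII = 727, CCCLVI = 356, CDLXXXV = 485
727 - 356 = 371
371 + 485 = 856

DCCCLVI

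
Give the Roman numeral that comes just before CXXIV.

CXXIV = 124; previous is 123

CXXIII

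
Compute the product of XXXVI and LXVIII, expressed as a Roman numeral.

XXXVI = 36
LXVIII = 68
36 × 68 = 2448

MMCDXLVIII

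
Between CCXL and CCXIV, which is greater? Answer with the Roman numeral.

CCXL = 240
CCXIV = 214
240 is larger

CCXL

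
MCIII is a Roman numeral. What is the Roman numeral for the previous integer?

MCIII = 1103; previous is 1102

MCII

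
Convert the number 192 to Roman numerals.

Convert 192 to Roman numerals:
  192 contains 1×100 (C)
  92 contains 1×90 (XC)
  2 contains 2×1 (II)

CXCII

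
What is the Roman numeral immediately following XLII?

XLII = 42; next is 43

XLIII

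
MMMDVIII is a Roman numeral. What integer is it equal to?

MMMDVIII: M=1000, M=1000, M=1000, D=500, V=5, I=1, I=1, I=1
1000 + 1000 + 1000 + 500 + 5 + 1 + 1 + 1 = 3508

3508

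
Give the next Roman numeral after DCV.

DCV = 605; next is 606

DCVI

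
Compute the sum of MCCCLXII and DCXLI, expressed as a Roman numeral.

MCCCLXII = 1362
DCXLI = 641
1362 + 641 = 2003

MMIII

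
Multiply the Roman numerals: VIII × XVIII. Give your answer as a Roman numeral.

VIII = 8
XVIII = 18
8 × 18 = 144

CXLIV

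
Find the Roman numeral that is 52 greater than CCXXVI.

CCXXVI = 226
226 + 52 = 278

CCLXXVIII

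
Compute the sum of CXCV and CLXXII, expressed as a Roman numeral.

CXCV = 195
CLXXII = 172
195 + 172 = 367

CCCLXVII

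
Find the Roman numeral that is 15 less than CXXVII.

CXXVII = 127
127 - 15 = 112

CXII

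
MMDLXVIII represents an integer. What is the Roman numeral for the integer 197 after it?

MMDLXVIII = 2568
2568 + 197 = 2765

MMDCCLXV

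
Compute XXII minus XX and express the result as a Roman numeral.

XXII = 22
XX = 20
22 - 20 = 2

II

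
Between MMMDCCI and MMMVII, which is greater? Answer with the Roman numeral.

MMMDCCI = 3701
MMMVII = 3007
3701 is larger

MMMDCCI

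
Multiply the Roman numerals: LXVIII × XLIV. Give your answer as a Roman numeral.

LXVIII = 68
XLIV = 44
68 × 44 = 2992

MMCMXCII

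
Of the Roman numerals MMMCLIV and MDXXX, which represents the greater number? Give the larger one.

MMMCLIV = 3154
MDXXX = 1530
3154 is larger

MMMCLIV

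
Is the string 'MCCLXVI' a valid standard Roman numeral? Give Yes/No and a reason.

'MCCLXVI': Check the rules: uses only the symbols I, V, X, L, C, D, M; no symbol is repeated more than three times in a row; V, L and D each appear at most once; no smaller symbol precedes a larger one (values never increase from left to right). Value: M (1000) + C (100) + C (100) + L (50) + X (10) + V (5) + I (1) = 1266. So it is a valid standard Roman numeral.

Yes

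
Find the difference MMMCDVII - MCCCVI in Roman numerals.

MMMCDVII = 3407
MCCCVI = 1306
3407 - 1306 = 2101

MMCI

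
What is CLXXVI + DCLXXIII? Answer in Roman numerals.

CLXXVI = 176
DCLXXIII = 673
176 + 673 = 849

DCCCXLIX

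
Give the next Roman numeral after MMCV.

MMCV = 2105; next is 2106

MMCVI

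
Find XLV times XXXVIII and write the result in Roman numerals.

XLV = 45
XXXVIII = 38
45 × 38 = 1710

MDCCX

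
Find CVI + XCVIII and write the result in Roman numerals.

CVI = 106
XCVIII = 98
106 + 98 = 204

CCIV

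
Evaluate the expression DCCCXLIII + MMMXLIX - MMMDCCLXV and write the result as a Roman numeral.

DCCCXLIII = 843, MMMXLIX = 3049, MMMDCCLXV = 3765
843 + 3049 = 3892
3892 - 3765 = 127

CXXVII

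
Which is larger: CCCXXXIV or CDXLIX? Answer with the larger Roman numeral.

CCCXXXIV = 334
CDXLIX = 449
449 is larger

CDXLIX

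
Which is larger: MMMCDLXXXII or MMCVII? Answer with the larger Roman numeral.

MMMCDLXXXII = 3482
MMCVII = 2107
3482 is larger

MMMCDLXXXII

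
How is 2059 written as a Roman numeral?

Convert 2059 to Roman numerals:
  2059 contains 2×1000 (MM)
  59 contains 1×50 (L)
  9 contains 1×9 (IX)

MMLIX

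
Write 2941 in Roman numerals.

Convert 2941 to Roman numerals:
  2941 contains 2×1000 (MM)
  941 contains 1×900 (CM)
  41 contains 1×40 (XL)
  1 contains 1×1 (I)

MMCMXLI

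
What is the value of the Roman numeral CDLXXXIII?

CDLXXXIII: CD=400, L=50, X=10, X=10, X=10, I=1, I=1, I=1
400 + 50 + 10 + 10 + 10 + 1 + 1 + 1 = 483

483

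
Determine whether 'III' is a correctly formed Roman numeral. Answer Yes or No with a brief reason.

'III': Check the rules: uses only the symbols I, V, X, L, C, D, M; no symbol is repeated more than three times in a row; V, L and D each appear at most once; no smaller symbol precedes a larger one (values never increase from left to right). Value: I (1) + I (1) + I (1) = 3. So it is a valid standard Roman numeral.

Yes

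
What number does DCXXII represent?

DCXXII: D=500, C=100, X=10, X=10, I=1, I=1
500 + 100 + 10 + 10 + 1 + 1 = 622

622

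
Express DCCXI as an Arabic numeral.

DCCXI: D=500, C=100, C=100, X=10, I=1
500 + 100 + 100 + 10 + 1 = 711

711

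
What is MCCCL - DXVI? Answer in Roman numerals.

MCCCL = 1350
DXVI = 516
1350 - 516 = 834

DCCCXXXIV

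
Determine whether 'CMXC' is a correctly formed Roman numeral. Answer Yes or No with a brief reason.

'CMXC': Check the rules: uses only the symbols I, V, X, L, C, D, M; no symbol is repeated more than three times in a row; V, L and D each appear at most once; the only places a smaller symbol precedes a larger one are the allowed subtractive pairs CM, XC, the symbol right after such a pair (if any) is smaller than the pair's first symbol, and otherwise the values never increase from left to right. Value: CM (900) + XC (90) = 990. So it is a valid standard Roman numeral.

Yes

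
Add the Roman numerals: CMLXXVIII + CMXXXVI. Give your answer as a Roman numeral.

CMLXXVIII = 978
CMXXXVI = 936
978 + 936 = 1914

MCMXIV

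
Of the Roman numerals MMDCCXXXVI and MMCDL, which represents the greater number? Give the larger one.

MMDCCXXXVI = 2736
MMCDL = 2450
2736 is larger

MMDCCXXXVI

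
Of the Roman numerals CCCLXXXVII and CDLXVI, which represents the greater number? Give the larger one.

CCCLXXXVII = 387
CDLXVI = 466
466 is larger

CDLXVI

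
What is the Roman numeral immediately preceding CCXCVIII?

CCXCVIII = 298; previous is 297

CCXCVII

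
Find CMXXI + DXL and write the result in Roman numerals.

CMXXI = 921
DXL = 540
921 + 540 = 1461

MCDLXI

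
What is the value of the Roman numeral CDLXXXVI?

CDLXXXVI: CD=400, L=50, X=10, X=10, X=10, V=5, I=1
400 + 50 + 10 + 10 + 10 + 5 + 1 = 486

486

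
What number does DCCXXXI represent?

DCCXXXI: D=500, C=100, C=100, X=10, X=10, X=10, I=1
500 + 100 + 100 + 10 + 10 + 10 + 1 = 731

731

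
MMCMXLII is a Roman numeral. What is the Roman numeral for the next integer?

MMCMXLII = 2942, so the next integer is 2942 + 1 = 2943

MMCMXLIII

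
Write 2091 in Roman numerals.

Convert 2091 to Roman numerals:
  2091 contains 2×1000 (MM)
  91 contains 1×90 (XC)
  1 contains 1×1 (I)

MMXCI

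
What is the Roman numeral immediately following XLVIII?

XLVIII = 48; next is 49

XLIX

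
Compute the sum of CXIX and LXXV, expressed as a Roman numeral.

CXIX = 119
LXXV = 75
119 + 75 = 194

CXCIV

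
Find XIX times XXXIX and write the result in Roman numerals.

XIX = 19
XXXIX = 39
19 × 39 = 741

DCCXLI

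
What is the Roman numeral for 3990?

Convert 3990 to Roman numerals:
  3990 contains 3×1000 (MMM)
  990 contains 1×900 (CM)
  90 contains 1×90 (XC)

MMMCMXC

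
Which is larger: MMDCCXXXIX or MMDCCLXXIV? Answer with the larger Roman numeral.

MMDCCXXXIX = 2739
MMDCCLXXIV = 2774
2774 is larger

MMDCCLXXIV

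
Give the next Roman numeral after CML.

CML = 950; next is 951

CMLI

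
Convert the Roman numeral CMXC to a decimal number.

CMXC: CM=900, XC=90
900 + 90 = 990

990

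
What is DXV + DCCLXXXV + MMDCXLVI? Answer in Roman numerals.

DXV = 515, DCCLXXXV = 785, MMDCXLVI = 2646
515 + 785 = 1300
1300 + 2646 = 3946

MMMCMXLVI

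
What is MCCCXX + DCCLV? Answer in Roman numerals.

MCCCXX = 1320
DCCLV = 755
1320 + 755 = 2075

MMLXXV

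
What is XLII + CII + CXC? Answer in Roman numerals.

XLII = 42, CII = 102, CXC = 190
42 + 102 = 144
144 + 190 = 334

CCCXXXIV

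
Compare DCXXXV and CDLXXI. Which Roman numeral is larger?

DCXXXV = 635
CDLXXI = 471
635 is larger

DCXXXV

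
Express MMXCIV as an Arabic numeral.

MMXCIV: M=1000, M=1000, XC=90, IV=4
1000 + 1000 + 90 + 4 = 2094

2094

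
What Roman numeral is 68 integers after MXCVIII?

MXCVIII = 1098
1098 + 68 = 1166

MCLXVI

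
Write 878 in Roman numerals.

Convert 878 to Roman numerals:
  878 contains 1×500 (D)
  378 contains 3×100 (CCC)
  78 contains 1×50 (L)
  28 contains 2×10 (XX)
  8 contains 1×5 (V)
  3 contains 3×1 (III)

DCCCLXXVIII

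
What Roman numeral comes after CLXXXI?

CLXXXI = 181; next is 182

CLXXXII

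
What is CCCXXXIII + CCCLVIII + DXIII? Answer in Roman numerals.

CCCXXXIII = 333, CCCLVIII = 358, DXIII = 513
333 + 358 = 691
691 + 513 = 1204

MCCIV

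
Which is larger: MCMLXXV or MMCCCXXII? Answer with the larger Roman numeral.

MCMLXXV = 1975
MMCCCXXII = 2322
2322 is larger

MMCCCXXII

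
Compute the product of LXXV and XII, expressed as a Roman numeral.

LXXV = 75
XII = 12
75 × 12 = 900

CM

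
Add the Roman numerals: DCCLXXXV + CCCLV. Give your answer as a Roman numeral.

DCCLXXXV = 785
CCCLV = 355
785 + 355 = 1140

MCXL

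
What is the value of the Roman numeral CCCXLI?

CCCXLI: C=100, C=100, C=100, XL=40, I=1
100 + 100 + 100 + 40 + 1 = 341

341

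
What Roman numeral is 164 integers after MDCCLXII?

MDCCLXII = 1762
1762 + 164 = 1926

MCMXXVI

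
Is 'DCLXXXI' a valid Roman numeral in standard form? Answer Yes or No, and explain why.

'DCLXXXI': Check the rules: uses only the symbols I, V, X, L, C, D, M; no symbol is repeated more than three times in a row; V, L and D each appear at most once; no smaller symbol precedes a larger one (values never increase from left to right). Value: D (500) + C (100) + L (50) + X (10) + X (10) + X (10) + I (1) = 681. So it is a valid standard Roman numeral.

Yes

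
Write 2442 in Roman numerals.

Convert 2442 to Roman numerals:
  2442 contains 2×1000 (MM)
  442 contains 1×400 (CD)
  42 contains 1×40 (XL)
  2 contains 2×1 (II)

MMCDXLII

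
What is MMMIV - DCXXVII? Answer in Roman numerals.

MMMIV = 3004
DCXXVII = 627
3004 - 627 = 2377

MMCCCLXXVII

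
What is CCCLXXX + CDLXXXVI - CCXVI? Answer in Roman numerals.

CCCLXXX = 380, CDLXXXVI = 486, CCXVI = 216
380 + 486 = 866
866 - 216 = 650

DCL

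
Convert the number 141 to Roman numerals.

Convert 141 to Roman numerals:
  141 contains 1×100 (C)
  41 contains 1×40 (XL)
  1 contains 1×1 (I)

CXLI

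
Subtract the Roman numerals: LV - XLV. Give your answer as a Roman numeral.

LV = 55
XLV = 45
55 - 45 = 10

X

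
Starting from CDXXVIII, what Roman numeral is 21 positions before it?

CDXXVIII = 428
428 - 21 = 407

CDVII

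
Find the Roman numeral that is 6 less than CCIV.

CCIV = 204
204 - 6 = 198

CXCVIII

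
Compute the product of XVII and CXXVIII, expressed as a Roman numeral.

XVII = 17
CXXVIII = 128
17 × 128 = 2176

MMCLXXVI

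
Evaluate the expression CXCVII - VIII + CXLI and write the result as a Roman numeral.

CXCVII = 197, VIII = 8, CXLI = 141
197 - 8 = 189
189 + 141 = 330

CCCXXX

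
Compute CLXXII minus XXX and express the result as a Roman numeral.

CLXXII = 172
XXX = 30
172 - 30 = 142

CXLII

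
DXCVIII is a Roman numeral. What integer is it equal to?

DXCVIII: D=500, XC=90, V=5, I=1, I=1, I=1
500 + 90 + 5 + 1 + 1 + 1 = 598

598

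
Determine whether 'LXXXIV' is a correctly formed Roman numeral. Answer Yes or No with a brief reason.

'LXXXIV': Check the rules: uses only the symbols I, V, X, L, C, D, M; no symbol is repeated more than three times in a row; V, L and D each appear at most once; the only place a smaller symbol precedes a larger one is the allowed subtractive pair IV, the symbol right after such a pair (if any) is smaller than the pair's first symbol, and otherwise the values never increase from left to right. Value: L (50) + X (10) + X (10) + X (10) + IV (4) = 84. So it is a valid standard Roman numeral.

Yes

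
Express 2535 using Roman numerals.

Convert 2535 to Roman numerals:
  2535 contains 2×1000 (MM)
  535 contains 1×500 (D)
  35 contains 3×10 (XXX)
  5 contains 1×5 (V)

MMDXXXV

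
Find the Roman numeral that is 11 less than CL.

CL = 150
150 - 11 = 139

CXXXIX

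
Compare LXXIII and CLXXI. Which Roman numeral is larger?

LXXIII = 73
CLXXI = 171
171 is larger

CLXXI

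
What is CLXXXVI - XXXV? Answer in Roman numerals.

CLXXXVI = 186
XXXV = 35
186 - 35 = 151

CLI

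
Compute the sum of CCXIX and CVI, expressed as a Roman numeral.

CCXIX = 219
CVI = 106
219 + 106 = 325

CCCXXV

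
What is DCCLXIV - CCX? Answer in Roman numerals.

DCCLXIV = 764
CCX = 210
764 - 210 = 554

DLIV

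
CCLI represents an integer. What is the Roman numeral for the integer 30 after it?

CCLI = 251
251 + 30 = 281

CCLXXXI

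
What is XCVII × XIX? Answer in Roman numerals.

XCVII = 97
XIX = 19
97 × 19 = 1843

MDCCCXLIII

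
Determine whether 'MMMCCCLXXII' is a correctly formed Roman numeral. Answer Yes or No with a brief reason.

'MMMCCCLXXII': Check the rules: uses only the symbols I, V, X, L, C, D, M; no symbol is repeated more than three times in a row; V, L and D each appear at most once; no smaller symbol precedes a larger one (values never increase from left to right). Value: M (1000) + M (1000) + M (1000) + C (100) + C (100) + C (100) + L (50) + X (10) + X (10) + I (1) + I (1) = 3372. So it is a valid standard Roman numeral.

Yes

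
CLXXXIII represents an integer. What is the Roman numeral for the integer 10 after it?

CLXXXIII = 183
183 + 10 = 193

CXCIII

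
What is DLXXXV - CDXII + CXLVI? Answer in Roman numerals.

DLXXXV = 585, CDXII = 412, CXLVI = 146
585 - 412 = 173
173 + 146 = 319

CCCXIX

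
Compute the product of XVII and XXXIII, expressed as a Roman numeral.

XVII = 17
XXXIII = 33
17 × 33 = 561

DLXI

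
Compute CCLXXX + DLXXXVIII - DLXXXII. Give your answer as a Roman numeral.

CCLXXX = 280, DLXXXVIII = 588, DLXXXII = 582
280 + 588 = 868
868 - 582 = 286

CCLXXXVI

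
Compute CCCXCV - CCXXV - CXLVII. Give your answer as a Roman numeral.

CCCXCV = 395, CCXXV = 225, CXLVII = 147
395 - 225 = 170
170 - 147 = 23

XXIII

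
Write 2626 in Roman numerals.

Convert 2626 to Roman numerals:
  2626 contains 2×1000 (MM)
  626 contains 1×500 (D)
  126 contains 1×100 (C)
  26 contains 2×10 (XX)
  6 contains 1×5 (V)
  1 contains 1×1 (I)

MMDCXXVI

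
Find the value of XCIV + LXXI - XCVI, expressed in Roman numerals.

XCIV = 94, LXXI = 71, XCVI = 96
94 + 71 = 165
165 - 96 = 69

LXIX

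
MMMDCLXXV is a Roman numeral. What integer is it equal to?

MMMDCLXXV: M=1000, M=1000, M=1000, D=500, C=100, L=50, X=10, X=10, V=5
1000 + 1000 + 1000 + 500 + 100 + 50 + 10 + 10 + 5 = 3675

3675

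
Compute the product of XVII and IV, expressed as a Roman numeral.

XVII = 17
IV = 4
17 × 4 = 68

LXVIII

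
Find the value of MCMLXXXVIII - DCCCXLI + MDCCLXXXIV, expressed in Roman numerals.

MCMLXXXVIII = 1988, DCCCXLI = 841, MDCCLXXXIV = 1784
1988 - 841 = 1147
1147 + 1784 = 2931

MMCMXXXI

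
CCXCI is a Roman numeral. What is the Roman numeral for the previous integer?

CCXCI = 291; previous is 290

CCXC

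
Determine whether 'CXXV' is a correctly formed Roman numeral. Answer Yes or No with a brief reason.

'CXXV': Check the rules: uses only the symbols I, V, X, L, C, D, M; no symbol is repeated more than three times in a row; V, L and D each appear at most once; no smaller symbol precedes a larger one (values never increase from left to right). Value: C (100) + X (10) + X (10) + V (5) = 125. So it is a valid standard Roman numeral.

Yes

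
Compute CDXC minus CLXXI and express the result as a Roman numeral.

CDXC = 490
CLXXI = 171
490 - 171 = 319

CCCXIX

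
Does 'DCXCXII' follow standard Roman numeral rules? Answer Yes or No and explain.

'DCXCXII': X cannot come right after the subtractive pair XC: once X is subtracted in XC, the next symbol must be smaller than X

No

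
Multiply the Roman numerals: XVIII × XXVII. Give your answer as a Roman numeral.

XVIII = 18
XXVII = 27
18 × 27 = 486

CDLXXXVI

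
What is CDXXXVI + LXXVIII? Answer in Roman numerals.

CDXXXVI = 436
LXXVIII = 78
436 + 78 = 514

DXIV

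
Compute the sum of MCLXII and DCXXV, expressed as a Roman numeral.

MCLXII = 1162
DCXXV = 625
1162 + 625 = 1787

MDCCLXXXVII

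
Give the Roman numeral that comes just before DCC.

DCC = 700; previous is 699

DCXCIX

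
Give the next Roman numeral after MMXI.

MMXI = 2011, so the next integer is 2011 + 1 = 2012

MMXII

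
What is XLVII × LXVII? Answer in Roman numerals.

XLVII = 47
LXVII = 67
47 × 67 = 3149

MMMCXLIX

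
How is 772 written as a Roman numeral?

Convert 772 to Roman numerals:
  772 contains 1×500 (D)
  272 contains 2×100 (CC)
  72 contains 1×50 (L)
  22 contains 2×10 (XX)
  2 contains 2×1 (II)

DCCLXXII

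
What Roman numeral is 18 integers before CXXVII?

CXXVII = 127
127 - 18 = 109

CIX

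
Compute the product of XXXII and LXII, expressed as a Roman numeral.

XXXII = 32
LXII = 62
32 × 62 = 1984

MCMLXXXIV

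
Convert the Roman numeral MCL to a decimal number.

MCL: M=1000, C=100, L=50
1000 + 100 + 50 = 1150

1150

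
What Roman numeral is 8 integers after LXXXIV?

LXXXIV = 84
84 + 8 = 92

XCII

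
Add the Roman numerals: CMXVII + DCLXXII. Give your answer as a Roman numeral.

CMXVII = 917
DCLXXII = 672
917 + 672 = 1589

MDLXXXIX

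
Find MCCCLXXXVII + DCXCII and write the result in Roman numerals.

MCCCLXXXVII = 1387
DCXCII = 692
1387 + 692 = 2079

MMLXXIX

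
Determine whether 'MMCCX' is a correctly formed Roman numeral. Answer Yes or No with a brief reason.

'MMCCX': Check the rules: uses only the symbols I, V, X, L, C, D, M; no symbol is repeated more than three times in a row; V, L and D each appear at most once; no smaller symbol precedes a larger one (values never increase from left to right). Value: M (1000) + M (1000) + C (100) + C (100) + X (10) = 2210. So it is a valid standard Roman numeral.

Yes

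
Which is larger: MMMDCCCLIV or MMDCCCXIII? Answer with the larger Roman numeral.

MMMDCCCLIV = 3854
MMDCCCXIII = 2813
3854 is larger

MMMDCCCLIV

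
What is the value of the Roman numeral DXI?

DXI: D=500, X=10, I=1
500 + 10 + 1 = 511

511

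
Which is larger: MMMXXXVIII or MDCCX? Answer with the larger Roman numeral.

MMMXXXVIII = 3038
MDCCX = 1710
3038 is larger

MMMXXXVIII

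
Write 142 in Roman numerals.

Convert 142 to Roman numerals:
  142 contains 1×100 (C)
  42 contains 1×40 (XL)
  2 contains 2×1 (II)

CXLII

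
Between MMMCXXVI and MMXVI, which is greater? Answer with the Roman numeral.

MMMCXXVI = 3126
MMXVI = 2016
3126 is larger

MMMCXXVI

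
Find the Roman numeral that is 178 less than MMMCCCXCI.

MMMCCCXCI = 3391
3391 - 178 = 3213

MMMCCXIII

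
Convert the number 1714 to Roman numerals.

Convert 1714 to Roman numerals:
  1714 contains 1×1000 (M)
  714 contains 1×500 (D)
  214 contains 2×100 (CC)
  14 contains 1×10 (X)
  4 contains 1×4 (IV)

MDCCXIV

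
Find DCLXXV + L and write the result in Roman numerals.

DCLXXV = 675
L = 50
675 + 50 = 725

DCCXXV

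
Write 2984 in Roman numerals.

Convert 2984 to Roman numerals:
  2984 contains 2×1000 (MM)
  984 contains 1×900 (CM)
  84 contains 1×50 (L)
  34 contains 3×10 (XXX)
  4 contains 1×4 (IV)

MMCMLXXXIV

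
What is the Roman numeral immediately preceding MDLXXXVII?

MDLXXXVII = 1587; previous is 1586

MDLXXXVI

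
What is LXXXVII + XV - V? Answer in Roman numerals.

LXXXVII = 87, XV = 15, V = 5
87 + 15 = 102
102 - 5 = 97

XCVII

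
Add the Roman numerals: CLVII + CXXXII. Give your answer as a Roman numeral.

CLVII = 157
CXXXII = 132
157 + 132 = 289

CCLXXXIX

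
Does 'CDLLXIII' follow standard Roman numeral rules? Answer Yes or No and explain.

'CDLLXIII': L should not appear more than once

No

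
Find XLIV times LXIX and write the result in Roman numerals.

XLIV = 44
LXIX = 69
44 × 69 = 3036

MMMXXXVI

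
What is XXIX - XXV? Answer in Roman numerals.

XXIX = 29
XXV = 25
29 - 25 = 4

IV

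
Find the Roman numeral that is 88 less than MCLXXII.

MCLXXII = 1172
1172 - 88 = 1084

MLXXXIV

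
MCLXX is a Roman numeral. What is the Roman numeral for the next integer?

MCLXX = 1170, so the next integer is 1170 + 1 = 1171

MCLXXI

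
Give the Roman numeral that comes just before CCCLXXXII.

CCCLXXXII = 382, so the previous integer is 382 - 1 = 381

CCCLXXXI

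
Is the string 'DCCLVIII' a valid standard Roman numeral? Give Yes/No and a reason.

'DCCLVIII': Check the rules: uses only the symbols I, V, X, L, C, D, M; no symbol is repeated more than three times in a row; V, L and D each appear at most once; no smaller symbol precedes a larger one (values never increase from left to right). Value: D (500) + C (100) + C (100) + L (50) + V (5) + I (1) + I (1) + I (1) = 758. So it is a valid standard Roman numeral.

Yes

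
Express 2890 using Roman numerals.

Convert 2890 to Roman numerals:
  2890 contains 2×1000 (MM)
  890 contains 1×500 (D)
  390 contains 3×100 (CCC)
  90 contains 1×90 (XC)

MMDCCCXC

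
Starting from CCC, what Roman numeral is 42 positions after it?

CCC = 300
300 + 42 = 342

CCCXLII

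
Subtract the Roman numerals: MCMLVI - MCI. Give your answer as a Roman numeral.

MCMLVI = 1956
MCI = 1101
1956 - 1101 = 855

DCCCLV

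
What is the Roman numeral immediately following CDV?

CDV = 405, so the next integer is 405 + 1 = 406

CDVI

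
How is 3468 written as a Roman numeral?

Convert 3468 to Roman numerals:
  3468 contains 3×1000 (MMM)
  468 contains 1×400 (CD)
  68 contains 1×50 (L)
  18 contains 1×10 (X)
  8 contains 1×5 (V)
  3 contains 3×1 (III)

MMMCDLXVIII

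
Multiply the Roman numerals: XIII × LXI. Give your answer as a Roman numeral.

XIII = 13
LXI = 61
13 × 61 = 793

DCCXCIII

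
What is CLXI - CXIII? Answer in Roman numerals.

CLXI = 161
CXIII = 113
161 - 113 = 48

XLVIII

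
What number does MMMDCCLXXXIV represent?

MMMDCCLXXXIV: M=1000, M=1000, M=1000, D=500, C=100, C=100, L=50, X=10, X=10, X=10, IV=4
1000 + 1000 + 1000 + 500 + 100 + 100 + 50 + 10 + 10 + 10 + 4 = 3784

3784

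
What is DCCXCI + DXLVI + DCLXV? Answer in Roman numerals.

DCCXCI = 791, DXLVI = 546, DCLXV = 665
791 + 546 = 1337
1337 + 665 = 2002

MMII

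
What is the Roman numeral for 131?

Convert 131 to Roman numerals:
  131 contains 1×100 (C)
  31 contains 3×10 (XXX)
  1 contains 1×1 (I)

CXXXI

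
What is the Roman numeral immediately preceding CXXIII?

CXXIII = 123, so the previous integer is 123 - 1 = 122

CXXII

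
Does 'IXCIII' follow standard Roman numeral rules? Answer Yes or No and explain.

'IXCIII': I (position 1) comes before the larger symbol C (position 3) without being directly in front of it as a subtractive pair; apart from IV, IX, XL, XC, CD and CM, symbols must go from largest to smallest

No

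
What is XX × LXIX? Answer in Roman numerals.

XX = 20
LXIX = 69
20 × 69 = 1380

MCCCLXXX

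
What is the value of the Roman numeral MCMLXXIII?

MCMLXXIII: M=1000, CM=900, L=50, X=10, X=10, I=1, I=1, I=1
1000 + 900 + 50 + 10 + 10 + 1 + 1 + 1 = 1973

1973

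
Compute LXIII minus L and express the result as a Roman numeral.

LXIII = 63
L = 50
63 - 50 = 13

XIII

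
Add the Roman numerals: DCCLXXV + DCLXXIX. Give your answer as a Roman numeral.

DCCLXXV = 775
DCLXXIX = 679
775 + 679 = 1454

MCDLIV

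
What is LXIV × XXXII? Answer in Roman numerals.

LXIV = 64
XXXII = 32
64 × 32 = 2048

MMXLVIII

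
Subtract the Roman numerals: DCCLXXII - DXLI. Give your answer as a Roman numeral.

DCCLXXII = 772
DXLI = 541
772 - 541 = 231

CCXXXI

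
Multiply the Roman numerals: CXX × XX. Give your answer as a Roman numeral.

CXX = 120
XX = 20
120 × 20 = 2400

MMCD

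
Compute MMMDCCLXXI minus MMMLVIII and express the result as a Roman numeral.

MMMDCCLXXI = 3771
MMMLVIII = 3058
3771 - 3058 = 713

DCCXIII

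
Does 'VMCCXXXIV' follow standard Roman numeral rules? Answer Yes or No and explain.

'VMCCXXXIV': V should not appear more than once

No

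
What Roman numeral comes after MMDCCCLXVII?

MMDCCCLXVII = 2867; next is 2868

MMDCCCLXVIII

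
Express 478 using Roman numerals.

Convert 478 to Roman numerals:
  478 contains 1×400 (CD)
  78 contains 1×50 (L)
  28 contains 2×10 (XX)
  8 contains 1×5 (V)
  3 contains 3×1 (III)

CDLXXVIII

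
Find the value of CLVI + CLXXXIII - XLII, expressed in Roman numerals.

CLVI = 156, CLXXXIII = 183, XLII = 42
156 + 183 = 339
339 - 42 = 297

CCXCVII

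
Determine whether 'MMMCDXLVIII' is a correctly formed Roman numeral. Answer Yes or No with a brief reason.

'MMMCDXLVIII': Check the rules: uses only the symbols I, V, X, L, C, D, M; no symbol is repeated more than three times in a row; V, L and D each appear at most once; the only places a smaller symbol precedes a larger one are the allowed subtractive pairs CD, XL, the symbol right after such a pair (if any) is smaller than the pair's first symbol, and otherwise the values never increase from left to right. Value: M (1000) + M (1000) + M (1000) + CD (400) + XL (40) + V (5) + I (1) + I (1) + I (1) = 3448. So it is a valid standard Roman numeral.

Yes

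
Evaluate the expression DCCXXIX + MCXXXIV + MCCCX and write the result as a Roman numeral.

DCCXXIX = 729, MCXXXIV = 1134, MCCCX = 1310
729 + 1134 = 1863
1863 + 1310 = 3173

MMMCLXXIII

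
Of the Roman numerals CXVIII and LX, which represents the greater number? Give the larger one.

CXVIII = 118
LX = 60
118 is larger

CXVIII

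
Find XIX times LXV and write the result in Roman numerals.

XIX = 19
LXV = 65
19 × 65 = 1235

MCCXXXV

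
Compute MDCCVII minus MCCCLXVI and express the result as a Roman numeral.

MDCCVII = 1707
MCCCLXVI = 1366
1707 - 1366 = 341

CCCXLI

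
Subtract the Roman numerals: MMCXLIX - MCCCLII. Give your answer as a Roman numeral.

MMCXLIX = 2149
MCCCLII = 1352
2149 - 1352 = 797

DCCXCVII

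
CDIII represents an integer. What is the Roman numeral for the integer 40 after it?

CDIII = 403
403 + 40 = 443

CDXLIII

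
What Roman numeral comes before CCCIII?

CCCIII = 303, so the previous integer is 303 - 1 = 302

CCCII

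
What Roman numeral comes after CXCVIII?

CXCVIII = 198, so the next integer is 198 + 1 = 199

CXCIX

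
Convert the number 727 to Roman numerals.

Convert 727 to Roman numerals:
  727 contains 1×500 (D)
  227 contains 2×100 (CC)
  27 contains 2×10 (XX)
  7 contains 1×5 (V)
  2 contains 2×1 (II)

DCCXXVII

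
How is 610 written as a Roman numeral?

Convert 610 to Roman numerals:
  610 contains 1×500 (D)
  110 contains 1×100 (C)
  10 contains 1×10 (X)

DCX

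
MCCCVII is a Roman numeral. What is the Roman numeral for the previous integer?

MCCCVII = 1307, so the previous integer is 1307 - 1 = 1306

MCCCVI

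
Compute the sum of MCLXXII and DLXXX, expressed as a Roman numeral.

MCLXXII = 1172
DLXXX = 580
1172 + 580 = 1752

MDCCLII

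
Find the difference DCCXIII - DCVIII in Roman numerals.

DCCXIII = 713
DCVIII = 608
713 - 608 = 105

CV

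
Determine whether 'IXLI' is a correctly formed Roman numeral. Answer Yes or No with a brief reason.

'IXLI': I (position 1) comes before the larger symbol L (position 3) without being directly in front of it as a subtractive pair; apart from IV, IX, XL, XC, CD and CM, symbols must go from largest to smallest

No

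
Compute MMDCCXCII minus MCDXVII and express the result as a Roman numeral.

MMDCCXCII = 2792
MCDXVII = 1417
2792 - 1417 = 1375

MCCCLXXV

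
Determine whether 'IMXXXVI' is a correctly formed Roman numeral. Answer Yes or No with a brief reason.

'IMXXXVI': Invalid subtractive combination: IM

No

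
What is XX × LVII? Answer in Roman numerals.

XX = 20
LVII = 57
20 × 57 = 1140

MCXL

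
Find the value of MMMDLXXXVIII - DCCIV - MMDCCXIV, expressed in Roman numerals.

MMMDLXXXVIII = 3588, DCCIV = 704, MMDCCXIV = 2714
3588 - 704 = 2884
2884 - 2714 = 170

CLXX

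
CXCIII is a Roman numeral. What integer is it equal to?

CXCIII: C=100, XC=90, I=1, I=1, I=1
100 + 90 + 1 + 1 + 1 = 193

193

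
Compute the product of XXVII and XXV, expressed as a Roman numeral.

XXVII = 27
XXV = 25
27 × 25 = 675

DCLXXV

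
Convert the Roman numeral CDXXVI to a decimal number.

CDXXVI: CD=400, X=10, X=10, V=5, I=1
400 + 10 + 10 + 5 + 1 = 426

426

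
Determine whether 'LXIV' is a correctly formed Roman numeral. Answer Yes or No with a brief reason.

'LXIV': Check the rules: uses only the symbols I, V, X, L, C, D, M; no symbol is repeated more than three times in a row; V, L and D each appear at most once; the only place a smaller symbol precedes a larger one is the allowed subtractive pair IV, the symbol right after such a pair (if any) is smaller than the pair's first symbol, and otherwise the values never increase from left to right. Value: L (50) + X (10) + IV (4) = 64. So it is a valid standard Roman numeral.

Yes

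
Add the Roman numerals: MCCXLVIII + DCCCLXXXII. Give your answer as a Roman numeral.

MCCXLVIII = 1248
DCCCLXXXII = 882
1248 + 882 = 2130

MMCXXX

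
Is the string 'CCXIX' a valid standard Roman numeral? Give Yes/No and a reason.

'CCXIX': Check the rules: uses only the symbols I, V, X, L, C, D, M; no symbol is repeated more than three times in a row; V, L and D each appear at most once; the only place a smaller symbol precedes a larger one is the allowed subtractive pair IX, the symbol right after such a pair (if any) is smaller than the pair's first symbol, and otherwise the values never increase from left to right. Value: C (100) + C (100) + X (10) + IX (9) = 219. So it is a valid standard Roman numeral.

Yes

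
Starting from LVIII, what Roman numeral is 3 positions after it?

LVIII = 58
58 + 3 = 61

LXI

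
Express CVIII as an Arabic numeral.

CVIII: C=100, V=5, I=1, I=1, I=1
100 + 5 + 1 + 1 + 1 = 108

108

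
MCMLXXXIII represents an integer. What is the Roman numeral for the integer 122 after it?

MCMLXXXIII = 1983
1983 + 122 = 2105

MMCV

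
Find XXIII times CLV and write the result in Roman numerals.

XXIII = 23
CLV = 155
23 × 155 = 3565

MMMDLXV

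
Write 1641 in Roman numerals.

Convert 1641 to Roman numerals:
  1641 contains 1×1000 (M)
  641 contains 1×500 (D)
  141 contains 1×100 (C)
  41 contains 1×40 (XL)
  1 contains 1×1 (I)

MDCXLI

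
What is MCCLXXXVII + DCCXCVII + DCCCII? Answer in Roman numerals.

MCCLXXXVII = 1287, DCCXCVII = 797, DCCCII = 802
1287 + 797 = 2084
2084 + 802 = 2886

MMDCCCLXXXVI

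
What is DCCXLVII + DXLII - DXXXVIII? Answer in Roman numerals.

DCCXLVII = 747, DXLII = 542, DXXXVIII = 538
747 + 542 = 1289
1289 - 538 = 751

DCCLI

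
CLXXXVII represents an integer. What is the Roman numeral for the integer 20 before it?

CLXXXVII = 187
187 - 20 = 167

CLXVII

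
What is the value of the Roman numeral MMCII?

MMCII: M=1000, M=1000, C=100, I=1, I=1
1000 + 1000 + 100 + 1 + 1 = 2102

2102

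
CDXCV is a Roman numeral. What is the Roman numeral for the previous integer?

CDXCV = 495, so the previous integer is 495 - 1 = 494

CDXCIV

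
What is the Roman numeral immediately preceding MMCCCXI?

MMCCCXI = 2311, so the previous integer is 2311 - 1 = 2310

MMCCCX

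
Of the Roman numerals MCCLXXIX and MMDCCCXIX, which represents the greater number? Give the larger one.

MCCLXXIX = 1279
MMDCCCXIX = 2819
2819 is larger

MMDCCCXIX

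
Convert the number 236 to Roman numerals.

Convert 236 to Roman numerals:
  236 contains 2×100 (CC)
  36 contains 3×10 (XXX)
  6 contains 1×5 (V)
  1 contains 1×1 (I)

CCXXXVI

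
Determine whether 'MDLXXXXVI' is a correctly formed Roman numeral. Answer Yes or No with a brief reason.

'MDLXXXXVI': More than 3 consecutive X's

No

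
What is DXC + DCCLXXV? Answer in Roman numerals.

DXC = 590
DCCLXXV = 775
590 + 775 = 1365

MCCCLXV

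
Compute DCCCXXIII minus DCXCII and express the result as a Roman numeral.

DCCCXXIII = 823
DCXCII = 692
823 - 692 = 131

CXXXI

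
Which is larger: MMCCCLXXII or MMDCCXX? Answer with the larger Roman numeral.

MMCCCLXXII = 2372
MMDCCXX = 2720
2720 is larger

MMDCCXX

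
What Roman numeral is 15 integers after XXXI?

XXXI = 31
31 + 15 = 46

XLVI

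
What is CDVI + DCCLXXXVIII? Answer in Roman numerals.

CDVI = 406
DCCLXXXVIII = 788
406 + 788 = 1194

MCXCIV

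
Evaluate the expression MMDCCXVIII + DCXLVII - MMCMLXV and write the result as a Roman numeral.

MMDCCXVIII = 2718, DCXLVII = 647, MMCMLXV = 2965
2718 + 647 = 3365
3365 - 2965 = 400

CD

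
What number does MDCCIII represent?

MDCCIII: M=1000, D=500, C=100, C=100, I=1, I=1, I=1
1000 + 500 + 100 + 100 + 1 + 1 + 1 = 1703

1703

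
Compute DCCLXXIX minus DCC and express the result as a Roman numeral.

DCCLXXIX = 779
DCC = 700
779 - 700 = 79

LXXIX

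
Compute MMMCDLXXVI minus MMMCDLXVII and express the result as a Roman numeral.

MMMCDLXXVI = 3476
MMMCDLXVII = 3467
3476 - 3467 = 9

IX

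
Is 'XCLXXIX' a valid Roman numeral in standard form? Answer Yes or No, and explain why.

'XCLXXIX': X (position 1) comes before the larger symbol L (position 3) without being directly in front of it as a subtractive pair; apart from IV, IX, XL, XC, CD and CM, symbols must go from largest to smallest

No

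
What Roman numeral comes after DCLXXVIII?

DCLXXVIII = 678, so the next integer is 678 + 1 = 679

DCLXXIX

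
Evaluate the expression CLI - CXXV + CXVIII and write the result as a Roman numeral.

CLI = 151, CXXV = 125, CXVIII = 118
151 - 125 = 26
26 + 118 = 144

CXLIV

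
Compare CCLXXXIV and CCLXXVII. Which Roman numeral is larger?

CCLXXXIV = 284
CCLXXVII = 277
284 is larger

CCLXXXIV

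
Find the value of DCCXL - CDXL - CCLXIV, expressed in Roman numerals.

DCCXL = 740, CDXL = 440, CCLXIV = 264
740 - 440 = 300
300 - 264 = 36

XXXVI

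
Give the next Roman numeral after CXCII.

CXCII = 192, so the next integer is 192 + 1 = 193

CXCIII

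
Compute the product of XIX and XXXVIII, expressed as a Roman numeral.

XIX = 19
XXXVIII = 38
19 × 38 = 722

DCCXXII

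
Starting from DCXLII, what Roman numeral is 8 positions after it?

DCXLII = 642
642 + 8 = 650

DCL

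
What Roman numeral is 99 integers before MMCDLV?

MMCDLV = 2455
2455 - 99 = 2356

MMCCCLVI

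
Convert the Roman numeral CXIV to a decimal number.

CXIV: C=100, X=10, IV=4
100 + 10 + 4 = 114

114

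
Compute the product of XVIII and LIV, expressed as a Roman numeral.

XVIII = 18
LIV = 54
18 × 54 = 972

CMLXXII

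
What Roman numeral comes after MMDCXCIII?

MMDCXCIII = 2693, so the next integer is 2693 + 1 = 2694

MMDCXCIV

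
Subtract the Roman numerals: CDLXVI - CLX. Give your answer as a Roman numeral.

CDLXVI = 466
CLX = 160
466 - 160 = 306

CCCVI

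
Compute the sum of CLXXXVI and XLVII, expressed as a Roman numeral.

CLXXXVI = 186
XLVII = 47
186 + 47 = 233

CCXXXIII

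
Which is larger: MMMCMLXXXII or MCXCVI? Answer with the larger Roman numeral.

MMMCMLXXXII = 3982
MCXCVI = 1196
3982 is larger

MMMCMLXXXII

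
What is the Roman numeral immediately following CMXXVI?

CMXXVI = 926, so the next integer is 926 + 1 = 927

CMXXVII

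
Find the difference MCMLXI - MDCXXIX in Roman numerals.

MCMLXI = 1961
MDCXXIX = 1629
1961 - 1629 = 332

CCCXXXII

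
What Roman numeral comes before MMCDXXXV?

MMCDXXXV = 2435, so the previous integer is 2435 - 1 = 2434

MMCDXXXIV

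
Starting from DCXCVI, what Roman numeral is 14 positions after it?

DCXCVI = 696
696 + 14 = 710

DCCX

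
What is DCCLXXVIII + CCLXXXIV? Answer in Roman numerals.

DCCLXXVIII = 778
CCLXXXIV = 284
778 + 284 = 1062

MLXII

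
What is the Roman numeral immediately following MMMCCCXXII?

MMMCCCXXII = 3322; next is 3323

MMMCCCXXIII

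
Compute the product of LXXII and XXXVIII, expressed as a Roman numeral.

LXXII = 72
XXXVIII = 38
72 × 38 = 2736

MMDCCXXXVI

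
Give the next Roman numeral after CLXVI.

CLXVI = 166; next is 167

CLXVII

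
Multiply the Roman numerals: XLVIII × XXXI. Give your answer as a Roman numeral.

XLVIII = 48
XXXI = 31
48 × 31 = 1488

MCDLXXXVIII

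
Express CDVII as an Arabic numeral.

CDVII: CD=400, V=5, I=1, I=1
400 + 5 + 1 + 1 = 407

407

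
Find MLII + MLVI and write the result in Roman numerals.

MLII = 1052
MLVI = 1056
1052 + 1056 = 2108

MMCVIII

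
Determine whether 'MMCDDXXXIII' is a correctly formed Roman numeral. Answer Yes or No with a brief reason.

'MMCDDXXXIII': D should not appear more than once

No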